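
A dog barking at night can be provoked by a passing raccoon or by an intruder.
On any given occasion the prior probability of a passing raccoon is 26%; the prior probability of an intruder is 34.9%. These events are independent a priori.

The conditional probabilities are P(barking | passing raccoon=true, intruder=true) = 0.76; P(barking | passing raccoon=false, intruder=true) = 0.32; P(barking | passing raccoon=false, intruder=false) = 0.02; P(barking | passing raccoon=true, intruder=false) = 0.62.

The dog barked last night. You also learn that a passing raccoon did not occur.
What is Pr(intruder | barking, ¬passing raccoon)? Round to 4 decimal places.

P(barking | ¬passing raccoon) = 0.02·0.651 + 0.32·0.349 = 0.013020 + 0.111680 = 0.124700
Restricting to configurations with intruder present: 0.32·0.349 = 0.111680.
So P(intruder | barking, ¬passing raccoon) = 0.111680/0.124700 ≈ 0.8956.

Pr(intruder | barking, ¬passing raccoon) ≈ 0.8956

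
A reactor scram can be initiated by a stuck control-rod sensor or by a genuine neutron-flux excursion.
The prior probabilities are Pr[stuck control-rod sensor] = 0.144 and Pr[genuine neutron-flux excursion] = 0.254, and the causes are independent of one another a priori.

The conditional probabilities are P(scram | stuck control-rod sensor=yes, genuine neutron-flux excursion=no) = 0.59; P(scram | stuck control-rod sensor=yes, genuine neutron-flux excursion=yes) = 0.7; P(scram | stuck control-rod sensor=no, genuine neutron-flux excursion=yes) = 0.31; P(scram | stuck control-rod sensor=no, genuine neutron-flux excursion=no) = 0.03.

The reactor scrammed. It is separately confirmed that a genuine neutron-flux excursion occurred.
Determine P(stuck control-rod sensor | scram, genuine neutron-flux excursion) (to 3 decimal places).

P(scram | genuine neutron-flux excursion) = 0.31*0.856 + 0.7*0.144 = 0.265360 + 0.100800 = 0.366160
Restricting to configurations with stuck control-rod sensor present: 0.7*0.144 = 0.100800.
Hence the posterior is 0.100800/0.366160 ≈ 0.275.

P(stuck control-rod sensor | scram, genuine neutron-flux excursion) ≈ 0.275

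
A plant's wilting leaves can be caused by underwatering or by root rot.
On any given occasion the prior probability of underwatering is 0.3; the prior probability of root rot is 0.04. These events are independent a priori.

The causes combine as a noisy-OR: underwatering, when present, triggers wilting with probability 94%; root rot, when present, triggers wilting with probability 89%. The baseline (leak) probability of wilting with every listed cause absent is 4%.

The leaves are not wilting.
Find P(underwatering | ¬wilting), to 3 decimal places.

P(underwatering | ¬wilting) ≈ 0.025

Under noisy-OR, P(wilting | causes) = 1 − (1−0.04)·∏(1−qᵢ) over the active causes.
P(¬wilting) = 0.96×0.7×0.96 + 0.1056×0.7×0.04 + 0.0576×0.3×0.96 + 0.006336×0.3×0.04 = 0.645120 + 0.002957 + 0.016589 + 0.000076 = 0.664742
Of this, 0.016665 comes from 0.016589 + 0.000076 (the underwatering=true cases).
So P(underwatering | ¬wilting) = 0.016665/0.664742 ≈ 0.025.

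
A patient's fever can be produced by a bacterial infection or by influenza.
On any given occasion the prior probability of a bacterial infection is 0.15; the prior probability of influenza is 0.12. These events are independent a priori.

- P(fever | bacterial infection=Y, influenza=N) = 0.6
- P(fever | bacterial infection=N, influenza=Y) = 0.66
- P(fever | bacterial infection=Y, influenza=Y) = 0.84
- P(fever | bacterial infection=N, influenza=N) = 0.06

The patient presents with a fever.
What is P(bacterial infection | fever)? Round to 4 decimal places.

By total probability over the 4 (bacterial infection, influenza) configurations:
  P(fever) = 0.06·0.85·0.88 + 0.66·0.85·0.12 + 0.6·0.15·0.88 + 0.84·0.15·0.12
        = 0.044880 + 0.067320 + 0.079200 + 0.015120 = 0.206520
The terms with bacterial infection present sum to 0.094320, so
  P(bacterial infection | fever) = 0.094320 / 0.206520 ≈ 0.4567

P(bacterial infection | fever) ≈ 0.4567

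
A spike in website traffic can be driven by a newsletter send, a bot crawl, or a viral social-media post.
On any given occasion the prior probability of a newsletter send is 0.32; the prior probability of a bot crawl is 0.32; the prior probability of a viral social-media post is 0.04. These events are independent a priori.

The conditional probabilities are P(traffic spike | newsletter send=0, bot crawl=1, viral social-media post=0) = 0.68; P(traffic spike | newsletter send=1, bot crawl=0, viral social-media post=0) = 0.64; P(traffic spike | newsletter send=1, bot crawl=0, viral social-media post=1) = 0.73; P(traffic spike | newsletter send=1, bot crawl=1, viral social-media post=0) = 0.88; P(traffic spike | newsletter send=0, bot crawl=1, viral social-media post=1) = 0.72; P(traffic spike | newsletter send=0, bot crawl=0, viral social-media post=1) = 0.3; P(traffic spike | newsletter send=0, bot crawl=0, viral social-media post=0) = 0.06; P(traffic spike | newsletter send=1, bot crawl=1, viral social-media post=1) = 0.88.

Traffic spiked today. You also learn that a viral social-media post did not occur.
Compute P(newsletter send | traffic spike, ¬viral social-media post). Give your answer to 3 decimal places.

P(newsletter send | traffic spike, ¬viral social-media post) ≈ 0.566

P(traffic spike | ¬viral social-media post) = 0.06*0.68*0.68 + 0.68*0.68*0.32 + 0.64*0.32*0.68 + 0.88*0.32*0.32 = 0.027744 + 0.147968 + 0.139264 + 0.090112 = 0.405088
Of this, 0.229376 comes from 0.139264 + 0.090112 (the newsletter send=true cases).
So P(newsletter send | traffic spike, ¬viral social-media post) = 0.229376/0.405088 ≈ 0.566.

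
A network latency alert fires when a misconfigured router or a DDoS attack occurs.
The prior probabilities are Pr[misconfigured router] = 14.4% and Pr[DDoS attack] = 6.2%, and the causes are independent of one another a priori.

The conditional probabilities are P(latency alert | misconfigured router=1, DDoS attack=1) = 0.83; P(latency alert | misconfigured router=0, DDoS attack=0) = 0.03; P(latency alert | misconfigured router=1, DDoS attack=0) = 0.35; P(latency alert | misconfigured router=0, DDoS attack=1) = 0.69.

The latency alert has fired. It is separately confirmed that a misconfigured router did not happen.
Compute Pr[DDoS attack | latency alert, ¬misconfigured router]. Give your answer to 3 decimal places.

Pr[DDoS attack | latency alert, ¬misconfigured router] ≈ 0.603

Enumerate both values of DDoS attack and weight by the priors:
  P(latency alert | ¬misconfigured router) = 0.03×0.938 + 0.69×0.062
        = 0.028140 + 0.042780 = 0.070920
Keeping only the DDoS attack-present terms gives 0.042780, so
  P(DDoS attack | latency alert, ¬misconfigured router) = 0.042780 / 0.070920 ≈ 0.603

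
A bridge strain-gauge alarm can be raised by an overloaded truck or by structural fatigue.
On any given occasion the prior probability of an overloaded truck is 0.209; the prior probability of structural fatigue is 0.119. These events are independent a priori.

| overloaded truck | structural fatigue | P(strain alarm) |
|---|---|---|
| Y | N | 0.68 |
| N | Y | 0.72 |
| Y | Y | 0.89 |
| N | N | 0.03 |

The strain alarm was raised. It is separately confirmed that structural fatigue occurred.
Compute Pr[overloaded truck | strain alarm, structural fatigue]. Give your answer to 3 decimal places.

Enumerate both values of overloaded truck and weight by the priors:
  P(strain alarm | structural fatigue) = 0.72·0.791 + 0.89·0.209
        = 0.569520 + 0.186010 = 0.755530
Configurations with overloaded truck contribute 0.186010, so
  P(overloaded truck | strain alarm, structural fatigue) = 0.186010 / 0.755530 ≈ 0.246

Pr[overloaded truck | strain alarm, structural fatigue] ≈ 0.246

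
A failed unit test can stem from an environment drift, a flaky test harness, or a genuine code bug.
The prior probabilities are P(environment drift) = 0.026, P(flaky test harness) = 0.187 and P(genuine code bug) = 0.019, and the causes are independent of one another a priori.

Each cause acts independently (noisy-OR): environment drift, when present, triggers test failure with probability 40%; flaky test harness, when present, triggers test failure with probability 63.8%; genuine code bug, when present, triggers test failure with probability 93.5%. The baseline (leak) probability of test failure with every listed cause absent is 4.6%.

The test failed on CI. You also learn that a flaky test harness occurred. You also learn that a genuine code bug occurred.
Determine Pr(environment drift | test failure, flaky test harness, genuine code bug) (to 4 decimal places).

Under noisy-OR, P(test failure | causes) = 1 − (1−0.046)·∏(1−qᵢ) over the active causes.
Sum P(test failure|·) weighted by the priors over both values of environment drift:
  P(test failure | flaky test harness, genuine code bug) = 0.977552·0.974 + 0.986531·0.026
        = 0.952136 + 0.025650 = 0.977786
The terms with environment drift present sum to 0.025650, so
  P(environment drift | test failure, flaky test harness, genuine code bug) = 0.025650 / 0.977786 ≈ 0.0262

Pr(environment drift | test failure, flaky test harness, genuine code bug) ≈ 0.0262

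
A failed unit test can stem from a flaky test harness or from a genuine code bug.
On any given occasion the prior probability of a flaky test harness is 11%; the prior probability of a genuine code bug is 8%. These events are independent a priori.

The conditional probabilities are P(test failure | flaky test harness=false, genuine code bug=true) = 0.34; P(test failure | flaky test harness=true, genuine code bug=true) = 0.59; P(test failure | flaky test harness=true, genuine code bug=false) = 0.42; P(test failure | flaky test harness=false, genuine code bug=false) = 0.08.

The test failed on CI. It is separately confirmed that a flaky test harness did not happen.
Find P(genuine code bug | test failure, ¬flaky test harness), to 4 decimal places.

P(genuine code bug | test failure, ¬flaky test harness) ≈ 0.2698

Sum P(test failure|·) weighted by the priors over both values of genuine code bug:
  P(test failure | ¬flaky test harness) = 0.08·0.92 + 0.34·0.08
        = 0.073600 + 0.027200 = 0.100800
Configurations with genuine code bug contribute 0.027200, so
  P(genuine code bug | test failure, ¬flaky test harness) = 0.027200 / 0.100800 ≈ 0.2698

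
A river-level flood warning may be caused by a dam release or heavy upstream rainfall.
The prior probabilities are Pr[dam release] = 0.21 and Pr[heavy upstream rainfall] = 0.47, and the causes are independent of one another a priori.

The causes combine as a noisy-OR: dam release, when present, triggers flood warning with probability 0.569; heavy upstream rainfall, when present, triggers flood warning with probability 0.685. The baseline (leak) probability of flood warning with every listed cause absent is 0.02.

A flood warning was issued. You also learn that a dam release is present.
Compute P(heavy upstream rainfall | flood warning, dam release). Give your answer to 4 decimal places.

Under noisy-OR, P(flood warning | causes) = 1 − (1−0.02)·∏(1−qᵢ) over the active causes.
P(flood warning | dam release) = 0.57762·0.53 + 0.86695·0.47 = 0.306139 + 0.407466 = 0.713605
Restricting to configurations with heavy upstream rainfall present: 0.86695·0.47 = 0.407466.
P(heavy upstream rainfall | flood warning, dam release) = 0.407466 / 0.713605 ≈ 0.5710

P(heavy upstream rainfall | flood warning, dam release) ≈ 0.5710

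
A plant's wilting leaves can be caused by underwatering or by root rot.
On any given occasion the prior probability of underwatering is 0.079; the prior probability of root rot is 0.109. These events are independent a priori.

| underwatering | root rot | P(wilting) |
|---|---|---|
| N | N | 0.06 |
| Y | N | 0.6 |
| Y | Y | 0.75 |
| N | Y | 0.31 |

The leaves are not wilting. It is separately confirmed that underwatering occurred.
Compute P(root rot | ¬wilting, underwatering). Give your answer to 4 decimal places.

P(root rot | ¬wilting, underwatering) ≈ 0.0710

P(¬wilting | underwatering) = 0.4*0.891 + 0.25*0.109 = 0.356400 + 0.027250 = 0.383650
Of this, 0.027250 comes from 0.25*0.109 (the root rot=true cases).
Hence the posterior is 0.027250/0.383650 ≈ 0.0710.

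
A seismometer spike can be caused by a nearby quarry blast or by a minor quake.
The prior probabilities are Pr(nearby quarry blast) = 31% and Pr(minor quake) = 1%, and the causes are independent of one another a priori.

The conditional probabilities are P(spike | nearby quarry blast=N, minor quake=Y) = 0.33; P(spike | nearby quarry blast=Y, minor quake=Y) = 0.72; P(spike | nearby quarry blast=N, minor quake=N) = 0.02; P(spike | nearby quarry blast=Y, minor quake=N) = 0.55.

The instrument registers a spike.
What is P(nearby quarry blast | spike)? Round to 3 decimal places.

P(nearby quarry blast | spike) ≈ 0.915

Sum P(spike|·) weighted by the priors over the 4 (nearby quarry blast, minor quake) configurations:
  P(spike) = 0.02·0.69·0.99 + 0.33·0.69·0.01 + 0.55·0.31·0.99 + 0.72·0.31·0.01
        = 0.013662 + 0.002277 + 0.168795 + 0.002232 = 0.186966
Configurations with nearby quarry blast contribute 0.171027, so
  P(nearby quarry blast | spike) = 0.171027 / 0.186966 ≈ 0.915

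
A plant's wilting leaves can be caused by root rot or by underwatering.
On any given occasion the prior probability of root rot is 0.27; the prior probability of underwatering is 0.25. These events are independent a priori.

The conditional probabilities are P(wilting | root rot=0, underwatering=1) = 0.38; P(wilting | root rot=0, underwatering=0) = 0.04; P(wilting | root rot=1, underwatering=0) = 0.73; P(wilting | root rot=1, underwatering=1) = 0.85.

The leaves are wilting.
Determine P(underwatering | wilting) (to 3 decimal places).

Weight on underwatering=true, given the evidence: 0.069350 + 0.057375 = 0.126725
The normalizing constant is 0.04*0.73*0.75 + 0.38*0.73*0.25 + 0.73*0.27*0.75 + 0.85*0.27*0.25 = 0.296450
P(underwatering | wilting) = 0.126725/0.296450 ≈ 0.427

P(underwatering | wilting) ≈ 0.427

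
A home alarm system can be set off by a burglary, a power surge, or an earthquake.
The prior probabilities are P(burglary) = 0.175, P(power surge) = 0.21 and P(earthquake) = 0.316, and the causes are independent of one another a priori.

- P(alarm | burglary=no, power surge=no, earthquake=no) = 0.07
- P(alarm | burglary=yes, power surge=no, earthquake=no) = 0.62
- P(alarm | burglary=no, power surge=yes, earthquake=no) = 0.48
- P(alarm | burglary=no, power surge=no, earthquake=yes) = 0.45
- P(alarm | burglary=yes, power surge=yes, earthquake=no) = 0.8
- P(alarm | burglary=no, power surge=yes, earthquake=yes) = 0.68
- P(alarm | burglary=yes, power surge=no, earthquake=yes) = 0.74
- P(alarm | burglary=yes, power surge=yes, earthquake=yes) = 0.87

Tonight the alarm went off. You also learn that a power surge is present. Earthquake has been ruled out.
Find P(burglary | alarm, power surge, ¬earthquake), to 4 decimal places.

P(burglary | alarm, power surge, ¬earthquake) ≈ 0.2612

Sum P(alarm|·) weighted by the priors over both values of burglary:
  P(alarm | power surge, ¬earthquake) = 0.48*0.825 + 0.8*0.175
        = 0.396000 + 0.140000 = 0.536000
Keeping only the burglary-present terms gives 0.140000, so
  P(burglary | alarm, power surge, ¬earthquake) = 0.140000 / 0.536000 ≈ 0.2612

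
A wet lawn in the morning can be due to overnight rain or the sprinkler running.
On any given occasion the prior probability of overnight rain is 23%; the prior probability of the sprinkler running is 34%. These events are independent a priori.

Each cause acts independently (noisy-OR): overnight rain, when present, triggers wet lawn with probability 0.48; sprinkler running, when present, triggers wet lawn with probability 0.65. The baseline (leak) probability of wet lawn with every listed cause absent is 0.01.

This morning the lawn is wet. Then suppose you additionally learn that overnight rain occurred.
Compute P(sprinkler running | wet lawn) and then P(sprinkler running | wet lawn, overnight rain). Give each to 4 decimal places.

Under noisy-OR, P(wet lawn | causes) = 1 − (1−0.01)·∏(1−qᵢ) over the active causes.
Enumerate the 4 (overnight rain, sprinkler running) configurations and weight by the priors:
  P(wet lawn) = 0.01·0.77·0.66 + 0.6535·0.77·0.34 + 0.4852·0.23·0.66 + 0.81982·0.23·0.34
        = 0.005082 + 0.171086 + 0.073653 + 0.064110 = 0.313931
Keeping only the sprinkler running-present terms gives 0.235196, so
  P(sprinkler running | wet lawn) = 0.235196 / 0.313931 ≈ 0.7492

Now also conditioning on overnight rain=true:
Weight on sprinkler running=true, given the evidence: 0.81982*0.34 = 0.278739
Normalizer over all consistent configurations: 0.4852*0.66 + 0.81982*0.34 = 0.598971
P(sprinkler running | wet lawn, overnight rain) = 0.278739/0.598971 ≈ 0.4654
The drop from 0.7492 to 0.4654 is the explaining-away (discounting) effect.

P(sprinkler running | wet lawn) ≈ 0.7492; P(sprinkler running | wet lawn, overnight rain) ≈ 0.4654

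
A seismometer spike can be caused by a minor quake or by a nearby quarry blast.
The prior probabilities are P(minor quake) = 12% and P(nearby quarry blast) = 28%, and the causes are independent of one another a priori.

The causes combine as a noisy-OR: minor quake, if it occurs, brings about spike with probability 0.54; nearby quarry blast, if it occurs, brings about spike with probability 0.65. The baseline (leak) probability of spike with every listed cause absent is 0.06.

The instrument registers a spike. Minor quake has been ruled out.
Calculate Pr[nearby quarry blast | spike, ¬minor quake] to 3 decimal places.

Pr[nearby quarry blast | spike, ¬minor quake] ≈ 0.813

Under noisy-OR, P(spike | causes) = 1 − (1−0.06)·∏(1−qᵢ) over the active causes.
Numerator (weight on configurations with nearby quarry blast): 0.671*0.28 = 0.187880
Denominator P(spike | ¬minor quake): 0.06*0.72 + 0.671*0.28 = 0.231080
Posterior = 0.187880 / 0.231080 ≈ 0.813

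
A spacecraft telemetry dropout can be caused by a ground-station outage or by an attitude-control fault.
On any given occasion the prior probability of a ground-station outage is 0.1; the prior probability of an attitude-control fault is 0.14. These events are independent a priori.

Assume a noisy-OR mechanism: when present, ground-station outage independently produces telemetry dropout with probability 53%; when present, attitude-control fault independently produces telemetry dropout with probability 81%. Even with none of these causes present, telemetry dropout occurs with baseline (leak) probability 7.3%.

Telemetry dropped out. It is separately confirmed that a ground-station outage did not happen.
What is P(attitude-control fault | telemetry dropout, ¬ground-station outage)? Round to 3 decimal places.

Under noisy-OR, P(telemetry dropout | causes) = 1 − (1−0.073)·∏(1−qᵢ) over the active causes.
P(telemetry dropout | ¬ground-station outage) = 0.073*0.86 + 0.82387*0.14 = 0.062780 + 0.115342 = 0.178122
Of this, 0.115342 comes from 0.82387*0.14 (the attitude-control fault=true cases).
P(attitude-control fault | telemetry dropout, ¬ground-station outage) = 0.115342 / 0.178122 ≈ 0.648

P(attitude-control fault | telemetry dropout, ¬ground-station outage) ≈ 0.648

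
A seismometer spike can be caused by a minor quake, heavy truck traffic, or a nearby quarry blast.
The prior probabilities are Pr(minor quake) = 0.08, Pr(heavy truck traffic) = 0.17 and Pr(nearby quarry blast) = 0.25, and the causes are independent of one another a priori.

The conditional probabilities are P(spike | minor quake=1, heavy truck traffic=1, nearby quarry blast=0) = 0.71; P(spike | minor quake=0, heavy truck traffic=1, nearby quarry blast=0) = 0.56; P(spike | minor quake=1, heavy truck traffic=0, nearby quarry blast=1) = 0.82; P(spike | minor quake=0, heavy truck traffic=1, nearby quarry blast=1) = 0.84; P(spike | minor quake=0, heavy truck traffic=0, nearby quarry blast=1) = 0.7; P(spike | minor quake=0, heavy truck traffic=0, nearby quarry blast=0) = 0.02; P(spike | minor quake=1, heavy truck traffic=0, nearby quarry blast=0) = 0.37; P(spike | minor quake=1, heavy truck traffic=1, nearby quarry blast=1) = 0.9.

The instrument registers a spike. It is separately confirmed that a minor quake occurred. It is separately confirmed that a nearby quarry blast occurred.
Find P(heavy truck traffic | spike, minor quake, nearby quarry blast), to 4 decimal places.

P(heavy truck traffic | spike, minor quake, nearby quarry blast) ≈ 0.1835

P(spike | minor quake, nearby quarry blast) = 0.82·0.83 + 0.9·0.17 = 0.680600 + 0.153000 = 0.833600
The heavy truck traffic-present share is 0.9·0.17 = 0.153000.
So P(heavy truck traffic | spike, minor quake, nearby quarry blast) = 0.153000/0.833600 ≈ 0.1835.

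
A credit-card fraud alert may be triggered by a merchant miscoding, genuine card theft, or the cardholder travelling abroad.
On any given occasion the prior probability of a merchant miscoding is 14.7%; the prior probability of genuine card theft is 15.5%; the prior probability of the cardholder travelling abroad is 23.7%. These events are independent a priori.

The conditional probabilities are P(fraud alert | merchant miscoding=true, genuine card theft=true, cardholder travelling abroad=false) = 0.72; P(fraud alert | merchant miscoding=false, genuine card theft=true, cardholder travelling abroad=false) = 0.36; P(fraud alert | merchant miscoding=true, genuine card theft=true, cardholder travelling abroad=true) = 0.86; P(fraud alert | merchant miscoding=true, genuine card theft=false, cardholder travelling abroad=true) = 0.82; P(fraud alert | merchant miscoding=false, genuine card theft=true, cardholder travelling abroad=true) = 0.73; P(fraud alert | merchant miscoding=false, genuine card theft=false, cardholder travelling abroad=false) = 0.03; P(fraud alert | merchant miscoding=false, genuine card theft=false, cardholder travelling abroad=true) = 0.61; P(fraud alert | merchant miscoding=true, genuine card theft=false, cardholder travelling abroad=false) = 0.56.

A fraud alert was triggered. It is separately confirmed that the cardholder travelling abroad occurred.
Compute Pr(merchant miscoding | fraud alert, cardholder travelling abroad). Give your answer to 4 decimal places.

Pr(merchant miscoding | fraud alert, cardholder travelling abroad) ≈ 0.1847

Enumerate the 4 (merchant miscoding, genuine card theft) configurations and weight by the priors:
  P(fraud alert | cardholder travelling abroad) = 0.61×0.853×0.845 + 0.73×0.853×0.155 + 0.82×0.147×0.845 + 0.86×0.147×0.155
        = 0.439679 + 0.096517 + 0.101856 + 0.019595 = 0.657647
The terms with merchant miscoding present sum to 0.121451, so
  P(merchant miscoding | fraud alert, cardholder travelling abroad) = 0.121451 / 0.657647 ≈ 0.1847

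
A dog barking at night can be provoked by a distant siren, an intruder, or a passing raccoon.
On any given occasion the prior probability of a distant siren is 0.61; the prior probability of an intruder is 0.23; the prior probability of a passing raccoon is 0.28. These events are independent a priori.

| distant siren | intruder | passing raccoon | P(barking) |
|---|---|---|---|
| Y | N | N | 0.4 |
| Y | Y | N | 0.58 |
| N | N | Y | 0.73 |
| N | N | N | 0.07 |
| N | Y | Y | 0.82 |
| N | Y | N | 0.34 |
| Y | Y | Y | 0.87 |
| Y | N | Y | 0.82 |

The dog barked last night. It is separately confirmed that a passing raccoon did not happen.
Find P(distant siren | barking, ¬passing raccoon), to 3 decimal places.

P(distant siren | barking, ¬passing raccoon) ≈ 0.839

By total probability over the 4 (distant siren, intruder) configurations:
  P(barking | ¬passing raccoon) = 0.07*0.39*0.77 + 0.34*0.39*0.23 + 0.4*0.61*0.77 + 0.58*0.61*0.23
        = 0.021021 + 0.030498 + 0.187880 + 0.081374 = 0.320773
The terms with distant siren present sum to 0.269254, so
  P(distant siren | barking, ¬passing raccoon) = 0.269254 / 0.320773 ≈ 0.839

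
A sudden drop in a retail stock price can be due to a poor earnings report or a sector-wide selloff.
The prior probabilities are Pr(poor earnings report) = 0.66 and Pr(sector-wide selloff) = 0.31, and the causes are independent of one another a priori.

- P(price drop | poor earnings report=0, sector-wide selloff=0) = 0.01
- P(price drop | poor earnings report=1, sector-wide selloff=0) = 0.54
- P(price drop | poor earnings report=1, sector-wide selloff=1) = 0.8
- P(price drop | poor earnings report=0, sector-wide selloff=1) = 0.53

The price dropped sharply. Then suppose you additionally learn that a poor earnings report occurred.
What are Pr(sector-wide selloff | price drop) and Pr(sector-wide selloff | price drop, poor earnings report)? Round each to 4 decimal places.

By total probability over the 4 (poor earnings report, sector-wide selloff) configurations:
  P(price drop) = 0.01·0.34·0.69 + 0.53·0.34·0.31 + 0.54·0.66·0.69 + 0.8·0.66·0.31
        = 0.002346 + 0.055862 + 0.245916 + 0.163680 = 0.467804
The terms with sector-wide selloff present sum to 0.219542, so
  P(sector-wide selloff | price drop) = 0.219542 / 0.467804 ≈ 0.4693

Now condition on the additional information:
For the numerator, keep only sector-wide selloff=true terms: 0.8·0.31 = 0.248000
The normalizing constant is 0.54·0.69 + 0.8·0.31 = 0.620600
Posterior = 0.248000 / 0.620600 ≈ 0.3996
— poor earnings report explains away the evidence for sector-wide selloff.

Pr(sector-wide selloff | price drop) ≈ 0.4693; Pr(sector-wide selloff | price drop, poor earnings report) ≈ 0.3996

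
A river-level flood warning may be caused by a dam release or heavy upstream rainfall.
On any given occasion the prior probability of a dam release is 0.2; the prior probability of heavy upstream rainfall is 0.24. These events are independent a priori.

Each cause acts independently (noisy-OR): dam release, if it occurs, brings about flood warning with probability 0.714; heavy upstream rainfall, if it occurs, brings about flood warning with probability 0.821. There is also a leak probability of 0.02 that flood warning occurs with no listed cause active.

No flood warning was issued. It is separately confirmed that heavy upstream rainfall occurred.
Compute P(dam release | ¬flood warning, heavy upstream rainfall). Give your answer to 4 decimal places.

P(dam release | ¬flood warning, heavy upstream rainfall) ≈ 0.0667

Under noisy-OR, P(flood warning | causes) = 1 − (1−0.02)·∏(1−qᵢ) over the active causes.
Numerator (weight on configurations with dam release): 0.05017*0.2 = 0.010034
Normalizer over all consistent configurations: 0.17542*0.8 + 0.05017*0.2 = 0.150370
P(dam release | ¬flood warning, heavy upstream rainfall) = 0.010034/0.150370 ≈ 0.0667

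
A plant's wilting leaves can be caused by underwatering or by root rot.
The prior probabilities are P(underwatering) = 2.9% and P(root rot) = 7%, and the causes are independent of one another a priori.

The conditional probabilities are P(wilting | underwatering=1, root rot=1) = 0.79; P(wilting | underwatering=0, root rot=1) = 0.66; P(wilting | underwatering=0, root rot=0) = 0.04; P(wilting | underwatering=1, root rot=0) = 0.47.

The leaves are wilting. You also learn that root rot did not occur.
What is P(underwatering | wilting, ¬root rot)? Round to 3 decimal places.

For the numerator, keep only underwatering=true terms: 0.47×0.029 = 0.013630
The normalizing constant is 0.04×0.971 + 0.47×0.029 = 0.052470
P(underwatering | wilting, ¬root rot) = 0.013630/0.052470 ≈ 0.260

P(underwatering | wilting, ¬root rot) ≈ 0.260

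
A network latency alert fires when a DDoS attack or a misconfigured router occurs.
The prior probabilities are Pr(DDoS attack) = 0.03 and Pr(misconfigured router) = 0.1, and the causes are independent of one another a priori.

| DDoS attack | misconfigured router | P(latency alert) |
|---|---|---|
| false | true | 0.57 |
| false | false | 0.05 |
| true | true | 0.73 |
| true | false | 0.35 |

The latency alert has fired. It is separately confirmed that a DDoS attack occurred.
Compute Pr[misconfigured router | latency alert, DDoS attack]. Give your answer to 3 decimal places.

Pr[misconfigured router | latency alert, DDoS attack] ≈ 0.188

P(latency alert | DDoS attack) = 0.35·0.9 + 0.73·0.1 = 0.315000 + 0.073000 = 0.388000
The misconfigured router-present share is 0.73·0.1 = 0.073000.
Hence the posterior is 0.073000/0.388000 ≈ 0.188.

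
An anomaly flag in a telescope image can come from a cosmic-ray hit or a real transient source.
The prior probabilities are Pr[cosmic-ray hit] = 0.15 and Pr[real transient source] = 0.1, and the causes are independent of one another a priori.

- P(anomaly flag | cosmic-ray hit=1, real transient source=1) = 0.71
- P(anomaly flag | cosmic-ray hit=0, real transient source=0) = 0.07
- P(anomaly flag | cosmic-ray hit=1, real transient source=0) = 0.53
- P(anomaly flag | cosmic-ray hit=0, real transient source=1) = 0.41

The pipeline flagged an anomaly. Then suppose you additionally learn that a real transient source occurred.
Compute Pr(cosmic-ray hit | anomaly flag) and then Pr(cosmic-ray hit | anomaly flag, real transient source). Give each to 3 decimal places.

Pr(cosmic-ray hit | anomaly flag) ≈ 0.482; Pr(cosmic-ray hit | anomaly flag, real transient source) ≈ 0.234

P(anomaly flag) = 0.07·0.85·0.9 + 0.41·0.85·0.1 + 0.53·0.15·0.9 + 0.71·0.15·0.1 = 0.053550 + 0.034850 + 0.071550 + 0.010650 = 0.170600
Restricting to configurations with cosmic-ray hit present: 0.071550 + 0.010650 = 0.082200.
P(cosmic-ray hit | anomaly flag) = 0.082200 / 0.170600 ≈ 0.482

Now also conditioning on real transient source=true:
By total probability over both values of cosmic-ray hit:
  P(anomaly flag | real transient source) = 0.41×0.85 + 0.71×0.15
        = 0.348500 + 0.106500 = 0.455000
Keeping only the cosmic-ray hit-present terms gives 0.106500, so
  P(cosmic-ray hit | anomaly flag, real transient source) = 0.106500 / 0.455000 ≈ 0.234
Conditioning on real transient source lowers the posterior on cosmic-ray hit: the classic explaining-away effect in a common-effect structure.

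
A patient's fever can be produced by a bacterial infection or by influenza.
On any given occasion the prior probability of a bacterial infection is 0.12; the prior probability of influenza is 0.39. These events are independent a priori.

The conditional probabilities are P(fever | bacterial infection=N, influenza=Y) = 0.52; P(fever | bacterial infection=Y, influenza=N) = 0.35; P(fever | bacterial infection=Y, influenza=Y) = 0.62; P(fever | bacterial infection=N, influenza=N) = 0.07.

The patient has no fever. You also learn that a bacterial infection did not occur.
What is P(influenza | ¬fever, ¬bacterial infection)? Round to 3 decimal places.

By total probability over both values of influenza:
  P(¬fever | ¬bacterial infection) = 0.93*0.61 + 0.48*0.39
        = 0.567300 + 0.187200 = 0.754500
Configurations with influenza contribute 0.187200, so
  P(influenza | ¬fever, ¬bacterial infection) = 0.187200 / 0.754500 ≈ 0.248

P(influenza | ¬fever, ¬bacterial infection) ≈ 0.248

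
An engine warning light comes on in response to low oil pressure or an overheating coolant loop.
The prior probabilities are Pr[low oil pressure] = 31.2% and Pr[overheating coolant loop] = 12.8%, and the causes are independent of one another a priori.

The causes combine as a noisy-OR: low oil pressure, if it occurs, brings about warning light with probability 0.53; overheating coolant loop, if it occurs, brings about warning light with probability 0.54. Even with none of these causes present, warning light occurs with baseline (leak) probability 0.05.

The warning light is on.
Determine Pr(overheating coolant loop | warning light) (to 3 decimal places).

Pr(overheating coolant loop | warning light) ≈ 0.310

Under noisy-OR, P(warning light | causes) = 1 − (1−0.05)·∏(1−qᵢ) over the active causes.
P(warning light) = 0.05·0.688·0.872 + 0.563·0.688·0.128 + 0.5535·0.312·0.872 + 0.79461·0.312·0.128 = 0.029997 + 0.049580 + 0.150587 + 0.031734 = 0.261898
Of this, 0.081314 comes from 0.049580 + 0.031734 (the overheating coolant loop=true cases).
So P(overheating coolant loop | warning light) = 0.081314/0.261898 ≈ 0.310.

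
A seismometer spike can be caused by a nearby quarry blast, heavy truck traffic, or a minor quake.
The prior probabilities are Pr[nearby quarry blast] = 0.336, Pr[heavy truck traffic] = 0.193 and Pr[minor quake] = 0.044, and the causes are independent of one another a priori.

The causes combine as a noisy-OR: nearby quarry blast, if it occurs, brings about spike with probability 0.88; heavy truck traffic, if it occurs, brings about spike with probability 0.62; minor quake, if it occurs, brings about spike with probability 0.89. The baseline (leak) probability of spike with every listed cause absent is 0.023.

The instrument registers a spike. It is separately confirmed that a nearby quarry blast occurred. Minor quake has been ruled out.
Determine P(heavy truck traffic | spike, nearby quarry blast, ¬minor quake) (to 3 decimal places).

P(heavy truck traffic | spike, nearby quarry blast, ¬minor quake) ≈ 0.206

Under noisy-OR, P(spike | causes) = 1 − (1−0.023)·∏(1−qᵢ) over the active causes.
Weight on heavy truck traffic=true, given the evidence: 0.955449×0.193 = 0.184402
The normalizing constant is 0.88276×0.807 + 0.955449×0.193 = 0.896789
P(heavy truck traffic | spike, nearby quarry blast, ¬minor quake) = 0.184402/0.896789 ≈ 0.206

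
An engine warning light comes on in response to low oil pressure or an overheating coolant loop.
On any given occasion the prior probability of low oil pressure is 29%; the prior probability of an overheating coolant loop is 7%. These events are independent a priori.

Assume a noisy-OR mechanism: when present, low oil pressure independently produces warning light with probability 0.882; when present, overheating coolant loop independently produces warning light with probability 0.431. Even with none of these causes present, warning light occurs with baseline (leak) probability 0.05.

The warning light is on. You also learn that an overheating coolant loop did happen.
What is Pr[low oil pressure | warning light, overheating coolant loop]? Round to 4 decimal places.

Pr[low oil pressure | warning light, overheating coolant loop] ≈ 0.4542

Under noisy-OR, P(warning light | causes) = 1 − (1−0.05)·∏(1−qᵢ) over the active causes.
P(warning light | overheating coolant loop) = 0.45945*0.71 + 0.936215*0.29 = 0.326209 + 0.271502 = 0.597711
The low oil pressure-present share is 0.936215*0.29 = 0.271502.
Hence the posterior is 0.271502/0.597711 ≈ 0.4542.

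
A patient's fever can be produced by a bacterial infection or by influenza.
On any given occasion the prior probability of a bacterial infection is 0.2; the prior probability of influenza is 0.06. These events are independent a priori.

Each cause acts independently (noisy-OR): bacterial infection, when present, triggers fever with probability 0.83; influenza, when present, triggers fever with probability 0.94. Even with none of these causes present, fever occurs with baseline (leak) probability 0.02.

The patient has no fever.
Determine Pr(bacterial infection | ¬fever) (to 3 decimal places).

Pr(bacterial infection | ¬fever) ≈ 0.041

Under noisy-OR, P(fever | causes) = 1 − (1−0.02)·∏(1−qᵢ) over the active causes.
Enumerate the 4 (bacterial infection, influenza) configurations and weight by the priors:
  P(¬fever) = 0.98*0.8*0.94 + 0.0588*0.8*0.06 + 0.1666*0.2*0.94 + 0.009996*0.2*0.06
        = 0.736960 + 0.002822 + 0.031321 + 0.000120 = 0.771223
The terms with bacterial infection present sum to 0.031441, so
  P(bacterial infection | ¬fever) = 0.031441 / 0.771223 ≈ 0.041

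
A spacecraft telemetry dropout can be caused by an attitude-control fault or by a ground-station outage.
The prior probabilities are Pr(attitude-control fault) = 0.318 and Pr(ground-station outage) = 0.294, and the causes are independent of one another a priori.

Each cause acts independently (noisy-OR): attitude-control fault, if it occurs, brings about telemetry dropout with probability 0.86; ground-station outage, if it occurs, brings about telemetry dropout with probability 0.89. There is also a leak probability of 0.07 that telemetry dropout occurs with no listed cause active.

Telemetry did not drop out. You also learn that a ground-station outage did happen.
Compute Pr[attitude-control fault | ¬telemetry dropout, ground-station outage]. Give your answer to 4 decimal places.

Pr[attitude-control fault | ¬telemetry dropout, ground-station outage] ≈ 0.0613

Under noisy-OR, P(telemetry dropout | causes) = 1 − (1−0.07)·∏(1−qᵢ) over the active causes.
P(¬telemetry dropout | ground-station outage) = 0.1023*0.682 + 0.014322*0.318 = 0.069769 + 0.004554 = 0.074323
The attitude-control fault-present share is 0.014322*0.318 = 0.004554.
Hence the posterior is 0.004554/0.074323 ≈ 0.0613.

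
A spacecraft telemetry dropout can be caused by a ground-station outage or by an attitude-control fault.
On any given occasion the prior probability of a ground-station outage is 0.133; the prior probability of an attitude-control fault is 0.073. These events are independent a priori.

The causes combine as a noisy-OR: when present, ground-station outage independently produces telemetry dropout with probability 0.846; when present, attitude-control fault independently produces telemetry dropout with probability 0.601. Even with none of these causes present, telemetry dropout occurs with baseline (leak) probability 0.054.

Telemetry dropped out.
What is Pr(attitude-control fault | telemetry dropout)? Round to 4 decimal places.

Under noisy-OR, P(telemetry dropout | causes) = 1 − (1−0.054)·∏(1−qᵢ) over the active causes.
By total probability over the 4 (ground-station outage, attitude-control fault) configurations:
  P(telemetry dropout) = 0.054×0.867×0.927 + 0.622546×0.867×0.073 + 0.854316×0.133×0.927 + 0.941872×0.133×0.073
        = 0.043400 + 0.039402 + 0.105329 + 0.009145 = 0.197276
Configurations with attitude-control fault contribute 0.048547, so
  P(attitude-control fault | telemetry dropout) = 0.048547 / 0.197276 ≈ 0.2461

Pr(attitude-control fault | telemetry dropout) ≈ 0.2461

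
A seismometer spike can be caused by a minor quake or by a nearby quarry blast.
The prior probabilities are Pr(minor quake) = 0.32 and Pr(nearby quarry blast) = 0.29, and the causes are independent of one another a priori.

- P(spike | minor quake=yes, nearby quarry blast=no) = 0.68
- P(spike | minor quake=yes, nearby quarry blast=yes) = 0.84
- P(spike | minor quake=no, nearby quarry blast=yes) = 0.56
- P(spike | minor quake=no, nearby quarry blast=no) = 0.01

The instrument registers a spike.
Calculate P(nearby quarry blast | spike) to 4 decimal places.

Sum P(spike|·) weighted by the priors over the 4 (minor quake, nearby quarry blast) configurations:
  P(spike) = 0.01×0.68×0.71 + 0.56×0.68×0.29 + 0.68×0.32×0.71 + 0.84×0.32×0.29
        = 0.004828 + 0.110432 + 0.154496 + 0.077952 = 0.347708
Keeping only the nearby quarry blast-present terms gives 0.188384, so
  P(nearby quarry blast | spike) = 0.188384 / 0.347708 ≈ 0.5418

P(nearby quarry blast | spike) ≈ 0.5418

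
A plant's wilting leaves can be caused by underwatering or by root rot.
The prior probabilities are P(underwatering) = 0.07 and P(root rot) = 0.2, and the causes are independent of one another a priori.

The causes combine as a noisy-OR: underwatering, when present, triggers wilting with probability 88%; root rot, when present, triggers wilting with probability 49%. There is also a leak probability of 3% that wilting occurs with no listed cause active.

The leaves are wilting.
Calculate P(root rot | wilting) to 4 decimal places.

Under noisy-OR, P(wilting | causes) = 1 − (1−0.03)·∏(1−qᵢ) over the active causes.
P(wilting) = 0.03×0.93×0.8 + 0.5053×0.93×0.2 + 0.8836×0.07×0.8 + 0.940636×0.07×0.2 = 0.022320 + 0.093986 + 0.049482 + 0.013169 = 0.178957
The root rot-present share is 0.093986 + 0.013169 = 0.107155.
P(root rot | wilting) = 0.107155 / 0.178957 ≈ 0.5988

P(root rot | wilting) ≈ 0.5988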